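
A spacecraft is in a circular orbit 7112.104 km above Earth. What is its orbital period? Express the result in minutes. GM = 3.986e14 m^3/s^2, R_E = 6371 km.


r = 13483.1040 km = 1.3483104e+07 m
T = 2*pi*sqrt(r^3/mu) = 2*pi*sqrt(2.4511487e+21 / 3.986e14)
T = 15581.0258 s = 259.6838 min

259.6838 minutes


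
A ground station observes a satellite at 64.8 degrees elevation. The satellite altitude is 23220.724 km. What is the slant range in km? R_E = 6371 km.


h = 23220.724 km, el = 64.8 deg
d = -R_E*sin(el) + sqrt((R_E*sin(el))^2 + 2*R_E*h + h^2)
d = -6371.0000*sin(1.1310) + sqrt((6371.0000*0.9048271)^2 + 2*6371.0000*23220.724 + 23220.724^2)
d = 23702.4762 km

23702.4762 km


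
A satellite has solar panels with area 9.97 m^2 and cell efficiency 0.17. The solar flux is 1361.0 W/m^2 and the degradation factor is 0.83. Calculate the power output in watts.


P = area * eta * S * degradation
P = 9.97 * 0.17 * 1361.0 * 0.83
P = 1914.6099 W

1914.6099 W


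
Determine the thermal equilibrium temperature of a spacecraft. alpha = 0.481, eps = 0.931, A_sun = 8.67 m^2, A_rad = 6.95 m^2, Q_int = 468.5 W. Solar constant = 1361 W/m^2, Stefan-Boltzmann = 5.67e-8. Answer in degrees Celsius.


Numerator = alpha*S*A_sun + Q_int = 0.481*1361*8.67 + 468.5 = 6144.2375 W
Denominator = eps*sigma*A_rad = 0.931*5.67e-8*6.95 = 3.6687452e-07 W/K^4
T^4 = 1.6747518e+10 K^4
T = 359.7391 K = 86.5891 C

86.5891 degrees Celsius


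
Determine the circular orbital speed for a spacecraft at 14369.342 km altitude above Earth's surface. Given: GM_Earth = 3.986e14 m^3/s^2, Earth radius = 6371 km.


r = R_E + alt = 6371.0 + 14369.342 = 20740.3420 km = 2.0740342e+07 m
v = sqrt(mu/r) = sqrt(3.986e14 / 2.0740342e+07) = 4383.9005 m/s = 4.3839 km/s

4.3839 km/s


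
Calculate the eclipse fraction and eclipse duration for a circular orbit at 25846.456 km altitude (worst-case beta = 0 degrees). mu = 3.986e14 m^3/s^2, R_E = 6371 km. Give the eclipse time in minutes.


r = 32217.4560 km
T = 959.1728 min
Eclipse fraction = arcsin(R_E/r)/pi = arcsin(6371.0000/32217.4560)/pi
= arcsin(0.1977499)/pi = 0.0633634
Eclipse duration = 0.0633634 * 959.1728 = 60.7764 min

60.7764 minutes


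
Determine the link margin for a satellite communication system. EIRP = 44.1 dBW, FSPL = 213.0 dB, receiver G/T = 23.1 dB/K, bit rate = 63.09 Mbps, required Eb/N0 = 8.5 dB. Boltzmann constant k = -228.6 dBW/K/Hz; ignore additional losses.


C/N0 = EIRP - FSPL + G/T - k = 44.1 - 213.0 + 23.1 - (-228.6)
C/N0 = 82.8000 dB-Hz
R_b = 63.09 Mbps = 6.309e+07 bps -> 10*log10(R_b) = 77.9996 dB-Hz
Eb/N0 = C/N0 - 10*log10(R_b) = 82.8000 - 77.9996 = 4.8004 dB
Margin = Eb/N0 - Eb/N0_req = 4.8004 - 8.5 = -3.6996 dB (negative margin: link does not close)

-3.6996 dB


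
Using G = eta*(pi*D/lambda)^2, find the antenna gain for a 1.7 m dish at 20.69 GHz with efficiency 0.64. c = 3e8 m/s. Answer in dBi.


lambda = c/f = 3e8 / 2.069e+10 = 0.01449976 m
G = eta*(pi*D/lambda)^2 = 0.64*(pi*1.7/0.01449976)^2
G = 86827.2476 (linear)
G = 10*log10(86827.2476) = 49.3866 dBi

49.3866 dBi


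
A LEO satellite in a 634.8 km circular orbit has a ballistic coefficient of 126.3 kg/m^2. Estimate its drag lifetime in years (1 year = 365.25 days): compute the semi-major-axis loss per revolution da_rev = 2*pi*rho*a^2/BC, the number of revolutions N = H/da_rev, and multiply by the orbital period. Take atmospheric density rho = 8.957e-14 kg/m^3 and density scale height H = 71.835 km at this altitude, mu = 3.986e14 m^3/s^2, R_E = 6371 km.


a = R_E + alt = 7005.8000 km = 7.0058e+06 m
da_rev = 2*pi*rho*a^2/BC = 2*pi*8.957e-14*(7.0058e+06)^2/126.3 = 0.21870291 m per revolution
N = H/da_rev = 71835.0000 m / 0.21870291 m = 328459.2781 revolutions
P = 2*pi*sqrt(a^3/mu) = 5835.7654 s
lifetime = N*P = 328459.2781 * 5835.7654 = 1.9168113e+09 s = 22185.3158 days
years = 22185.3158 / 365.25 = 60.7401 years

60.7401 years


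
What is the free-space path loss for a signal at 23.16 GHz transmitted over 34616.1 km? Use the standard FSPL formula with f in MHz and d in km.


f = 23.16 GHz = 23160.0000 MHz
d = 34616.1 km
FSPL = 32.44 + 20*log10(23160.0000) + 20*log10(34616.1)
FSPL = 32.44 + 87.2948 + 90.7856
FSPL = 210.5203 dB

210.5203 dB


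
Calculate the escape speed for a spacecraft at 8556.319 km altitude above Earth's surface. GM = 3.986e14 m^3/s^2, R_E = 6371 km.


r = 6371.0 + 8556.319 = 14927.3190 km = 1.4927319e+07 m
v_esc = sqrt(2*mu/r) = sqrt(2*3.986e14 / 1.4927319e+07)
v_esc = 7307.9024 m/s = 7.3079 km/s

7.3079 km/s


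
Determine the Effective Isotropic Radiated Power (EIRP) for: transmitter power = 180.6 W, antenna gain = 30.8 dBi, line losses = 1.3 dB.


Pt = 180.6 W = 22.5672 dBW
EIRP = Pt_dBW + Gt - losses = 22.5672 + 30.8 - 1.3 = 52.0672 dBW

52.0672 dBW


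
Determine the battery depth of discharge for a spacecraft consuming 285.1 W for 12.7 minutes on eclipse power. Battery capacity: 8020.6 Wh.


E_used = P * t / 60 = 285.1 * 12.7 / 60 = 60.3462 Wh
DOD = E_used / E_total * 100 = 60.3462 / 8020.6 * 100
DOD = 0.7523897 %

0.7524 %


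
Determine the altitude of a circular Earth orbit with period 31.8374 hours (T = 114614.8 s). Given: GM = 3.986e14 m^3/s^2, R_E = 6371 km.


T = 114614.8 s
r = (mu*T^2/(4*pi^2))^(1/3) = (3.986e14 * 114614.8^2 / (4*pi^2))^(1/3)
r = 5.0997981e+07 m = 50997.9814 km
alt = r - R_E = 50997.9814 - 6371 = 44626.9814 km

44626.9814 km


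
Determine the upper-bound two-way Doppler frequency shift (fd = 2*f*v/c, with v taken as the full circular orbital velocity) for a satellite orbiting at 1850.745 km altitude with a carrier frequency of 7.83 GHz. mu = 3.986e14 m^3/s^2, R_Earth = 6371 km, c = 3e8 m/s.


r = 8.221745e+06 m
v = sqrt(mu/r) = 6962.8437 m/s (worst-case radial velocity)
f = 7.83 GHz = 7.83e+09 Hz
fd = 2*f*v/c = 2*7.83e+09*6962.8437/3.0e+08
fd = 363460.4406 Hz

363460.4406 Hz


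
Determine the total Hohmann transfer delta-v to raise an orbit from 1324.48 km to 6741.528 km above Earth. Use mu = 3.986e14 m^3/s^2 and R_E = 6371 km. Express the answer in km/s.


r1 = 7695.4800 km = 7.69548e+06 m
r2 = 13112.5280 km = 1.3112528e+07 m
dv1 = sqrt(mu/r1)*(sqrt(2*r2/(r1+r2)) - 1) = 882.6842 m/s
dv2 = sqrt(mu/r2)*(1 - sqrt(2*r1/(r1+r2))) = 771.6775 m/s
total dv = |dv1| + |dv2| = 882.6842 + 771.6775 = 1654.3616 m/s = 1.6544 km/s

1.6544 km/s


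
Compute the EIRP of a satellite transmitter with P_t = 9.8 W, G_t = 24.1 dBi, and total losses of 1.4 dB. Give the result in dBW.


Pt = 9.8 W = 9.9123 dBW
EIRP = Pt_dBW + Gt - losses = 9.9123 + 24.1 - 1.4 = 32.6123 dBW

32.6123 dBW


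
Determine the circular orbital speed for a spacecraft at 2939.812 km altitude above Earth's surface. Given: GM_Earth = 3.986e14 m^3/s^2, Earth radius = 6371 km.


r = R_E + alt = 6371.0 + 2939.812 = 9310.8120 km = 9.310812e+06 m
v = sqrt(mu/r) = sqrt(3.986e14 / 9.310812e+06) = 6542.9691 m/s = 6.5430 km/s

6.5430 km/s


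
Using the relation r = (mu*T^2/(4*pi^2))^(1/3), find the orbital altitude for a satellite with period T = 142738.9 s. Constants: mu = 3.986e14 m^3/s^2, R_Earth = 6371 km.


T = 142738.9 s
r = (mu*T^2/(4*pi^2))^(1/3) = (3.986e14 * 142738.9^2 / (4*pi^2))^(1/3)
r = 5.9031989e+07 m = 59031.9890 km
alt = r - R_E = 59031.9890 - 6371 = 52660.9890 km

52660.9890 km


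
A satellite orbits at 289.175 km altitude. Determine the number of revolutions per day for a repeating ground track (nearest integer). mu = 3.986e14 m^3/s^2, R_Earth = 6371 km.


r = 6.660175e+06 m
T = 2*pi*sqrt(r^3/mu) = 5409.2827 s = 90.1547 min
revs/day = 1440 / 90.1547 = 15.9725
Rounded: 16 revolutions per day

16 revolutions per day


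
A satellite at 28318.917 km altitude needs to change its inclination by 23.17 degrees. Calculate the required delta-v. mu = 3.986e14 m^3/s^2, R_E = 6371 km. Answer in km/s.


r = 34689.9170 km = 3.4689917e+07 m
V = sqrt(mu/r) = 3389.7449 m/s
di = 23.17 deg = 0.4043928 rad
dV = 2*V*sin(di/2) = 2*3389.7449*sin(0.2021964)
dV = 1361.4671 m/s = 1.3615 km/s

1.3615 km/s


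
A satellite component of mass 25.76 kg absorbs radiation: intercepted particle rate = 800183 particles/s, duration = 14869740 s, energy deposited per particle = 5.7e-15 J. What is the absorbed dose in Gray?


Total energy deposited = rate * time * E_per
  = 800183 * 14869740 * 5.7e-15 = 0.06782153 J
Dose = E_total / mass = 0.06782153 / 25.76
Dose = 0.002632823 Gy

0.0026 Gy


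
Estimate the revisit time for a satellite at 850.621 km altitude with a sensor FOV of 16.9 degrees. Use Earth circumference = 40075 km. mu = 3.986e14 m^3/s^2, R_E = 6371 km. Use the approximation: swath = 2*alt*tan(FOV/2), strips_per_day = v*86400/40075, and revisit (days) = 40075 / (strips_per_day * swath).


swath = 2*850.621*tan(0.1474803) = 252.7347 km
v = sqrt(mu/r) = 7429.3583 m/s = 7.4294 km/s
strips/day = v*86400/40075 = 7.4294*86400/40075 = 16.0174
coverage/day = strips * swath = 16.0174 * 252.7347 = 4048.1488 km
revisit = 40075 / 4048.1488 = 9.8996 days

9.8996 days


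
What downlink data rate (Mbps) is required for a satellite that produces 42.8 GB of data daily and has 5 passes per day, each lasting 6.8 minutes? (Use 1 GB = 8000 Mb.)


total contact time = 5 * 6.8 * 60 = 2040.0000 s
data = 42.8 GB = 342400.0000 Mb
rate = 342400.0000 / 2040.0000 = 167.8431 Mbps

167.8431 Mbps


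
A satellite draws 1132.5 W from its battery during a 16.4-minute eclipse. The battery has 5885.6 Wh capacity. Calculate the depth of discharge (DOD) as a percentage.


E_used = P * t / 60 = 1132.5 * 16.4 / 60 = 309.5500 Wh
DOD = E_used / E_total * 100 = 309.5500 / 5885.6 * 100
DOD = 5.2594 %

5.2594 %


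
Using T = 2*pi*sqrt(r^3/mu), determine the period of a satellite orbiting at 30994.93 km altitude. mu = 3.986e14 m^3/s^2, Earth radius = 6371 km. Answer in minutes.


r = 37365.9300 km = 3.736593e+07 m
T = 2*pi*sqrt(r^3/mu) = 2*pi*sqrt(5.2170787e+22 / 3.986e14)
T = 71882.7883 s = 1198.0465 min

1198.0465 minutes


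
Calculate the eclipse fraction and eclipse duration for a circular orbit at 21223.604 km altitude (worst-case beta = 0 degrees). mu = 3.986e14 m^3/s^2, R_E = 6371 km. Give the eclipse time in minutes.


r = 27594.6040 km
T = 760.3197 min
Eclipse fraction = arcsin(R_E/r)/pi = arcsin(6371.0000/27594.6040)/pi
= arcsin(0.2308785)/pi = 0.07415998
Eclipse duration = 0.07415998 * 760.3197 = 56.3853 min

56.3853 minutes


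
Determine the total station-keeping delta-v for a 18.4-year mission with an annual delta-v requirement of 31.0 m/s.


dV = rate * years = 31.0 * 18.4
dV = 570.4000 m/s

570.4000 m/s


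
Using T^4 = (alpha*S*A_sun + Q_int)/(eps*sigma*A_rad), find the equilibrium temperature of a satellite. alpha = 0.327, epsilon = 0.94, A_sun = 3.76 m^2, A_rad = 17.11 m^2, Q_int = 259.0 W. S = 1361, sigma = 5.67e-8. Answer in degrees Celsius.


Numerator = alpha*S*A_sun + Q_int = 0.327*1361*3.76 + 259.0 = 1932.3767 W
Denominator = eps*sigma*A_rad = 0.94*5.67e-8*17.11 = 9.1192878e-07 W/K^4
T^4 = 2.1189996e+09 K^4
T = 214.5521 K = -58.5979 C

-58.5979 degrees Celsius


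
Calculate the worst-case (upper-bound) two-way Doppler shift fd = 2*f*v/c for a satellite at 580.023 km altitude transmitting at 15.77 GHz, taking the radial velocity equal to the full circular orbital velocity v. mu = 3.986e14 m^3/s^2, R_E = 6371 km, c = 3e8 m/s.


r = 6.951023e+06 m
v = sqrt(mu/r) = 7572.5872 m/s (worst-case radial velocity)
f = 15.77 GHz = 1.577e+10 Hz
fd = 2*f*v/c = 2*1.577e+10*7572.5872/3.0e+08
fd = 796131.3368 Hz

796131.3368 Hz


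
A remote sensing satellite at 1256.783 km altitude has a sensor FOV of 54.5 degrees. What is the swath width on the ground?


FOV = 54.5 deg = 0.9512044 rad
swath = 2 * alt * tan(FOV/2) = 2 * 1256.783 * tan(0.4756022)
swath = 2 * 1256.783 * 0.5150338
swath = 1294.5716 km

1294.5716 km


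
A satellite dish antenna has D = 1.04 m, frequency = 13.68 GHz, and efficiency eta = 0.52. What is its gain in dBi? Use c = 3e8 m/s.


lambda = c/f = 3e8 / 1.368e+10 = 0.02192982 m
G = eta*(pi*D/lambda)^2 = 0.52*(pi*1.04/0.02192982)^2
G = 11542.4886 (linear)
G = 10*log10(11542.4886) = 40.6230 dBi

40.6230 dBi


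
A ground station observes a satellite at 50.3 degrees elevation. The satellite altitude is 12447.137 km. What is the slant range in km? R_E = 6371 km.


h = 12447.137 km, el = 50.3 deg
d = -R_E*sin(el) + sqrt((R_E*sin(el))^2 + 2*R_E*h + h^2)
d = -6371.0000*sin(0.8779006) + sqrt((6371.0000*0.7693996)^2 + 2*6371.0000*12447.137 + 12447.137^2)
d = 13470.9810 km

13470.9810 km


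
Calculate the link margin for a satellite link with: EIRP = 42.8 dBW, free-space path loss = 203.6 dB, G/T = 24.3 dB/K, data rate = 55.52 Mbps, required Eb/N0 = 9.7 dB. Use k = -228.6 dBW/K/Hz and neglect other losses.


C/N0 = EIRP - FSPL + G/T - k = 42.8 - 203.6 + 24.3 - (-228.6)
C/N0 = 92.1000 dB-Hz
R_b = 55.52 Mbps = 5.552e+07 bps -> 10*log10(R_b) = 77.4445 dB-Hz
Eb/N0 = C/N0 - 10*log10(R_b) = 92.1000 - 77.4445 = 14.6555 dB
Margin = Eb/N0 - Eb/N0_req = 14.6555 - 9.7 = 4.9555 dB (link closes)

4.9555 dB


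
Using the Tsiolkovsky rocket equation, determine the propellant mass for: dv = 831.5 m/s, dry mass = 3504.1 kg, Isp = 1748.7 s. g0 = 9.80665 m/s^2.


ve = Isp * g0 = 1748.7 * 9.80665 = 17148.888855 m/s
mass ratio = exp(dv/ve) = exp(831.5/17148.888855) = 1.04968184
m_prop = m_dry * (mr - 1) = 3504.1 * (1.04968184 - 1)
m_prop = 174.0901 kg

174.0901 kg


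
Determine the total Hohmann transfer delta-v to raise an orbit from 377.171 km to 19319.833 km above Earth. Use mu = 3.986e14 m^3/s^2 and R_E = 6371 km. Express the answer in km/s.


r1 = 6748.1710 km = 6.748171e+06 m
r2 = 25690.8330 km = 2.5690833e+07 m
dv1 = sqrt(mu/r1)*(sqrt(2*r2/(r1+r2)) - 1) = 1987.0989 m/s
dv2 = sqrt(mu/r2)*(1 - sqrt(2*r1/(r1+r2))) = 1398.2391 m/s
total dv = |dv1| + |dv2| = 1987.0989 + 1398.2391 = 3385.3379 m/s = 3.3853 km/s

3.3853 km/s


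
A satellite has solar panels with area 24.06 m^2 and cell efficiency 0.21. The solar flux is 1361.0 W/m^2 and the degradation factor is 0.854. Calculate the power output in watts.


P = area * eta * S * degradation
P = 24.06 * 0.21 * 1361.0 * 0.854
P = 5872.6067 W

5872.6067 W


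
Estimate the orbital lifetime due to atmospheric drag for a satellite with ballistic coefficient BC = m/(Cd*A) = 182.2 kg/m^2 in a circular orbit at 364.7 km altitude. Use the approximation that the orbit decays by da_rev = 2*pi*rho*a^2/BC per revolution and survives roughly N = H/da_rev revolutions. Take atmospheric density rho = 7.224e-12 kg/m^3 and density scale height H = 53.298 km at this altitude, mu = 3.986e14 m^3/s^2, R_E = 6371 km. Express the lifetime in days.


a = R_E + alt = 6735.7000 km = 6.7357e+06 m
da_rev = 2*pi*rho*a^2/BC = 2*pi*7.224e-12*(6.7357e+06)^2/182.2 = 11.302505 m per revolution
N = H/da_rev = 53298.0000 m / 11.302505 m = 4715.5918 revolutions
P = 2*pi*sqrt(a^3/mu) = 5501.5533 s
lifetime = N*P = 4715.5918 * 5501.5533 = 2.594308e+07 s = 300.2671 days

300.2671 days


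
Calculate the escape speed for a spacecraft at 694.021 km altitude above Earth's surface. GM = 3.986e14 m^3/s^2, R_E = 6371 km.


r = 6371.0 + 694.021 = 7065.0210 km = 7.065021e+06 m
v_esc = sqrt(2*mu/r) = sqrt(2*3.986e14 / 7.065021e+06)
v_esc = 10622.5043 m/s = 10.6225 km/s

10.6225 km/s


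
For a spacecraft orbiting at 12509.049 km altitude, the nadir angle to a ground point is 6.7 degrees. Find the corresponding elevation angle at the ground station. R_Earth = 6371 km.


r = R_E + alt = 18880.0490 km
Law of sines in the satellite / Earth-center / ground-point triangle:
  sin(nadir)/R_E = sin(90 + el)/r  =>  cos(el) = (r/R_E)*sin(nadir)
cos(el) = (18880.0490 / 6371.0000) * sin(6.7 deg) = 0.3457462
el = arccos(0.3457462) = 69.7726 deg
(Earth-central angle = 90 - nadir - el = 13.5274 deg)

69.7726 degrees


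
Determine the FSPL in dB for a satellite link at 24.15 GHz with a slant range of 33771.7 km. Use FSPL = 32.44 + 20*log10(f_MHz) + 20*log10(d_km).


f = 24.15 GHz = 24150.0000 MHz
d = 33771.7 km
FSPL = 32.44 + 20*log10(24150.0000) + 20*log10(33771.7)
FSPL = 32.44 + 87.6583 + 90.5711
FSPL = 210.6694 dB

210.6694 dB


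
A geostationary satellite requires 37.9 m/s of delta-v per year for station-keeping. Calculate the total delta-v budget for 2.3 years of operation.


dV = rate * years = 37.9 * 2.3
dV = 87.1700 m/s

87.1700 m/s


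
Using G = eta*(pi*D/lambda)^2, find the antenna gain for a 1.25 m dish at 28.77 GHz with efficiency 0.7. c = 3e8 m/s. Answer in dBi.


lambda = c/f = 3e8 / 2.877e+10 = 0.01042753 m
G = eta*(pi*D/lambda)^2 = 0.7*(pi*1.25/0.01042753)^2
G = 99278.4586 (linear)
G = 10*log10(99278.4586) = 49.9686 dBi

49.9686 dBi


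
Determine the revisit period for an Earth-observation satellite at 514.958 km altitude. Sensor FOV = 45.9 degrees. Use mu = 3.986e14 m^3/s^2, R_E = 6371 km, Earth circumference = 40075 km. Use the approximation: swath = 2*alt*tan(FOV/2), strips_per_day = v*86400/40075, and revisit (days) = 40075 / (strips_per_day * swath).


swath = 2*514.958*tan(0.4005531) = 436.1131 km
v = sqrt(mu/r) = 7608.2796 m/s = 7.6083 km/s
strips/day = v*86400/40075 = 7.6083*86400/40075 = 16.4031
coverage/day = strips * swath = 16.4031 * 436.1131 = 7153.6188 km
revisit = 40075 / 7153.6188 = 5.6021 days

5.6021 days


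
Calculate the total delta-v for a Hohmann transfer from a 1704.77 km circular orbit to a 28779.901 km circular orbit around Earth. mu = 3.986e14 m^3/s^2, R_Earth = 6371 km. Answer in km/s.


r1 = 8075.7700 km = 8.07577e+06 m
r2 = 35150.9010 km = 3.5150901e+07 m
dv1 = sqrt(mu/r1)*(sqrt(2*r2/(r1+r2)) - 1) = 1934.0140 m/s
dv2 = sqrt(mu/r2)*(1 - sqrt(2*r1/(r1+r2))) = 1309.0361 m/s
total dv = |dv1| + |dv2| = 1934.0140 + 1309.0361 = 3243.0501 m/s = 3.2431 km/s

3.2431 km/s


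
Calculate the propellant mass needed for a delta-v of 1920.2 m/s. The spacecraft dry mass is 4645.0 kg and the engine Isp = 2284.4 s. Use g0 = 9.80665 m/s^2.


ve = Isp * g0 = 2284.4 * 9.80665 = 22402.311260 m/s
mass ratio = exp(dv/ve) = exp(1920.2/22402.311260) = 1.08949509
m_prop = m_dry * (mr - 1) = 4645.0 * (1.08949509 - 1)
m_prop = 415.7047 kg

415.7047 kg


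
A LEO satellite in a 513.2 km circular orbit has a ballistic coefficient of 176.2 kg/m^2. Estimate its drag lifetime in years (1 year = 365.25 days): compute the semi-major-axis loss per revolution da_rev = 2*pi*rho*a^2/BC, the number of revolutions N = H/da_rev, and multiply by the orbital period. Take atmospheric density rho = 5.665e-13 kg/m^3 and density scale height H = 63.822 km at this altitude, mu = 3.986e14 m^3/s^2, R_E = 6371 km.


a = R_E + alt = 6884.2000 km = 6.8842e+06 m
da_rev = 2*pi*rho*a^2/BC = 2*pi*5.665e-13*(6.8842e+06)^2/176.2 = 0.957372253 m per revolution
N = H/da_rev = 63822.0000 m / 0.957372253 m = 66663.7244 revolutions
P = 2*pi*sqrt(a^3/mu) = 5684.4891 s
lifetime = N*P = 66663.7244 * 5684.4891 = 3.7894922e+08 s = 4385.9863 days
years = 4385.9863 / 365.25 = 12.0082 years

12.0082 years


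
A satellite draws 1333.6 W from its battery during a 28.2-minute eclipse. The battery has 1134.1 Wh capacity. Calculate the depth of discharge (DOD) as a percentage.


E_used = P * t / 60 = 1333.6 * 28.2 / 60 = 626.7920 Wh
DOD = E_used / E_total * 100 = 626.7920 / 1134.1 * 100
DOD = 55.2678 %

55.2678 %


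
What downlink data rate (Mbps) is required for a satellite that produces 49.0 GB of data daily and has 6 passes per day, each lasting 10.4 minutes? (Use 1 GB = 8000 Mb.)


total contact time = 6 * 10.4 * 60 = 3744.0000 s
data = 49.0 GB = 392000.0000 Mb
rate = 392000.0000 / 3744.0000 = 104.7009 Mbps

104.7009 Mbps


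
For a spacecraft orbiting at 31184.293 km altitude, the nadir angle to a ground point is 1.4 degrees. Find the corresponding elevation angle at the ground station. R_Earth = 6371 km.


r = R_E + alt = 37555.2930 km
Law of sines in the satellite / Earth-center / ground-point triangle:
  sin(nadir)/R_E = sin(90 + el)/r  =>  cos(el) = (r/R_E)*sin(nadir)
cos(el) = (37555.2930 / 6371.0000) * sin(1.4 deg) = 0.144021
el = arccos(0.144021) = 81.7194 deg
(Earth-central angle = 90 - nadir - el = 6.8806 deg)

81.7194 degrees


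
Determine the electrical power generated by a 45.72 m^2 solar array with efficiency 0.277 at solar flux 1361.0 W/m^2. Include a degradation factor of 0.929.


P = area * eta * S * degradation
P = 45.72 * 0.277 * 1361.0 * 0.929
P = 16012.5253 W

16012.5253 W


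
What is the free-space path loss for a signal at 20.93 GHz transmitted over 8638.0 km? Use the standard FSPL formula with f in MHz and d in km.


f = 20.93 GHz = 20930.0000 MHz
d = 8638.0 km
FSPL = 32.44 + 20*log10(20930.0000) + 20*log10(8638.0)
FSPL = 32.44 + 86.4154 + 78.7283
FSPL = 197.5836 dB

197.5836 dB


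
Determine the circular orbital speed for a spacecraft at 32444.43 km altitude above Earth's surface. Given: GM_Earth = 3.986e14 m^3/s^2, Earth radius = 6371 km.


r = R_E + alt = 6371.0 + 32444.43 = 38815.4300 km = 3.881543e+07 m
v = sqrt(mu/r) = sqrt(3.986e14 / 3.881543e+07) = 3204.5455 m/s = 3.2045 km/s

3.2045 km/s


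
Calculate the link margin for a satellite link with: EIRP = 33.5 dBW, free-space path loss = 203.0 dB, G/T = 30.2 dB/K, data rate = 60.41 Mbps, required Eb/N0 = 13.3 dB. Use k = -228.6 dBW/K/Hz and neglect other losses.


C/N0 = EIRP - FSPL + G/T - k = 33.5 - 203.0 + 30.2 - (-228.6)
C/N0 = 89.3000 dB-Hz
R_b = 60.41 Mbps = 6.041e+07 bps -> 10*log10(R_b) = 77.8111 dB-Hz
Eb/N0 = C/N0 - 10*log10(R_b) = 89.3000 - 77.8111 = 11.4889 dB
Margin = Eb/N0 - Eb/N0_req = 11.4889 - 13.3 = -1.8111 dB (negative margin: link does not close)

-1.8111 dB


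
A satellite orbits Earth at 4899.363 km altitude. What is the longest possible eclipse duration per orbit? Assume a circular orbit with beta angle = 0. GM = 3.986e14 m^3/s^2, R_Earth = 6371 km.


r = 11270.3630 km
T = 198.4572 min
Eclipse fraction = arcsin(R_E/r)/pi = arcsin(6371.0000/11270.3630)/pi
= arcsin(0.5652879)/pi = 0.1912349
Eclipse duration = 0.1912349 * 198.4572 = 37.9519 min

37.9519 minutes


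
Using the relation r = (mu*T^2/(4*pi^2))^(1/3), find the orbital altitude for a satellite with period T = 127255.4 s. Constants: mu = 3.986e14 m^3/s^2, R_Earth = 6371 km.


T = 127255.4 s
r = (mu*T^2/(4*pi^2))^(1/3) = (3.986e14 * 127255.4^2 / (4*pi^2))^(1/3)
r = 5.4681867e+07 m = 54681.8668 km
alt = r - R_E = 54681.8668 - 6371 = 48310.8668 km

48310.8668 km


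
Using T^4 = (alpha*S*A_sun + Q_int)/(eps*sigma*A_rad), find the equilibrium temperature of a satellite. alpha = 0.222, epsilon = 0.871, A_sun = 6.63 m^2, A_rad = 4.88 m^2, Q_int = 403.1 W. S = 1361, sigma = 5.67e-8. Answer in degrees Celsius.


Numerator = alpha*S*A_sun + Q_int = 0.222*1361*6.63 + 403.1 = 2406.3015 W
Denominator = eps*sigma*A_rad = 0.871*5.67e-8*4.88 = 2.4100222e-07 W/K^4
T^4 = 9.9845616e+09 K^4
T = 316.1056 K = 42.9556 C

42.9556 degrees Celsius


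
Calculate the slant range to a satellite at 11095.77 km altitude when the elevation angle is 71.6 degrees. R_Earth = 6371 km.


h = 11095.77 km, el = 71.6 deg
d = -R_E*sin(el) + sqrt((R_E*sin(el))^2 + 2*R_E*h + h^2)
d = -6371.0000*sin(1.2497) + sqrt((6371.0000*0.948876)^2 + 2*6371.0000*11095.77 + 11095.77^2)
d = 11305.3286 km

11305.3286 km


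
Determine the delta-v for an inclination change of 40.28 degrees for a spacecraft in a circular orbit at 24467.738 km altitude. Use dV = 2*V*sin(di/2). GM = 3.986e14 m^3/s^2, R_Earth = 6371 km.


r = 30838.7380 km = 3.0838738e+07 m
V = sqrt(mu/r) = 3595.1776 m/s
di = 40.28 deg = 0.7030186 rad
dV = 2*V*sin(di/2) = 2*3595.1776*sin(0.3515093)
dV = 2475.7487 m/s = 2.4757 km/s

2.4757 km/s


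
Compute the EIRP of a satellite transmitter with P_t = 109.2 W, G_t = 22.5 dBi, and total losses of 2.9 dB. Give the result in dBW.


Pt = 109.2 W = 20.3822 dBW
EIRP = Pt_dBW + Gt - losses = 20.3822 + 22.5 - 2.9 = 39.9822 dBW

39.9822 dBW


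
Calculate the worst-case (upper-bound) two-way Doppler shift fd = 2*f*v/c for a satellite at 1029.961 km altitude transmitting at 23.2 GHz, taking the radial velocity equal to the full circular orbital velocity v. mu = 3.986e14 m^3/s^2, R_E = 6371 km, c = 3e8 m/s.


r = 7.400961e+06 m
v = sqrt(mu/r) = 7338.7922 m/s (worst-case radial velocity)
f = 23.2 GHz = 2.32e+10 Hz
fd = 2*f*v/c = 2*2.32e+10*7338.7922/3.0e+08
fd = 1.1350665e+06 Hz

1.1351e+06 Hz


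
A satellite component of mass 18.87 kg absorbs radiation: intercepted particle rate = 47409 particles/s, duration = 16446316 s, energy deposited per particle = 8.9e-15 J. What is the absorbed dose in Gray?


Total energy deposited = rate * time * E_per
  = 47409 * 16446316 * 8.9e-15 = 0.00693936 J
Dose = E_total / mass = 0.00693936 / 18.87
Dose = 3.6774564e-04 Gy

3.6775e-04 Gy


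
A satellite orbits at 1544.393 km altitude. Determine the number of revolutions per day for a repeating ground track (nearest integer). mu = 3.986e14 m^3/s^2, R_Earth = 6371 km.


r = 7.915393e+06 m
T = 2*pi*sqrt(r^3/mu) = 7008.4172 s = 116.8070 min
revs/day = 1440 / 116.8070 = 12.3280
Rounded: 12 revolutions per day

12 revolutions per day


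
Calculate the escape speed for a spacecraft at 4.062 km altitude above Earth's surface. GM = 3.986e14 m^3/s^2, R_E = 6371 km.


r = 6371.0 + 4.062 = 6375.0620 km = 6.375062e+06 m
v_esc = sqrt(2*mu/r) = sqrt(2*3.986e14 / 6.375062e+06)
v_esc = 11182.5652 m/s = 11.1826 km/s

11.1826 km/s


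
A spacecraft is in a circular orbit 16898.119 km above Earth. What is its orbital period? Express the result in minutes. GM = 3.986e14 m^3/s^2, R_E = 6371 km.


r = 23269.1190 km = 2.3269119e+07 m
T = 2*pi*sqrt(r^3/mu) = 2*pi*sqrt(1.2599109e+22 / 3.986e14)
T = 35324.9155 s = 588.7486 min

588.7486 minutes


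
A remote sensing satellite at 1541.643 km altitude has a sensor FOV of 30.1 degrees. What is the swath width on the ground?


FOV = 30.1 deg = 0.5253441 rad
swath = 2 * alt * tan(FOV/2) = 2 * 1541.643 * tan(0.2626721)
swath = 2 * 1541.643 * 0.2688847
swath = 829.0485 km

829.0485 km


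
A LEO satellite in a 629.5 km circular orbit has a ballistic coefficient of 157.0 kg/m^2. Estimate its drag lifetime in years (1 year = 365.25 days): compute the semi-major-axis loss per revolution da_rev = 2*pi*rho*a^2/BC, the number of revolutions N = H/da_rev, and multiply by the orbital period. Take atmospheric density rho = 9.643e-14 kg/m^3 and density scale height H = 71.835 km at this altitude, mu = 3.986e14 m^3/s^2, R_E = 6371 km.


a = R_E + alt = 7000.5000 km = 7.0005e+06 m
da_rev = 2*pi*rho*a^2/BC = 2*pi*9.643e-14*(7.0005e+06)^2/157.0 = 0.18912568 m per revolution
N = H/da_rev = 71835.0000 m / 0.18912568 m = 379826.7903 revolutions
P = 2*pi*sqrt(a^3/mu) = 5829.1444 s
lifetime = N*P = 379826.7903 * 5829.1444 = 2.2140652e+09 s = 25625.7546 days
years = 25625.7546 / 365.25 = 70.1595 years

70.1595 years


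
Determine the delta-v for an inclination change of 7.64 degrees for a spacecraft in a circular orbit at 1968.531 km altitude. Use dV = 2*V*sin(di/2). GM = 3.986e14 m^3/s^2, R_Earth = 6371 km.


r = 8339.5310 km = 8.339531e+06 m
V = sqrt(mu/r) = 6913.4979 m/s
di = 7.64 deg = 0.1333432 rad
dV = 2*V*sin(di/2) = 2*6913.4979*sin(0.06667158)
dV = 921.1848 m/s = 0.9211848 km/s

0.9212 km/s


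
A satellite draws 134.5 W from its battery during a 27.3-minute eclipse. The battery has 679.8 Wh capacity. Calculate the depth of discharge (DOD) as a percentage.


E_used = P * t / 60 = 134.5 * 27.3 / 60 = 61.1975 Wh
DOD = E_used / E_total * 100 = 61.1975 / 679.8 * 100
DOD = 9.0023 %

9.0023 %


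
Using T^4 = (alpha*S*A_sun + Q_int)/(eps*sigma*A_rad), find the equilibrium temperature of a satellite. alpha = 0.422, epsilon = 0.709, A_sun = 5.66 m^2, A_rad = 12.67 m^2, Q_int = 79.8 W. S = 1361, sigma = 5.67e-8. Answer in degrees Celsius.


Numerator = alpha*S*A_sun + Q_int = 0.422*1361*5.66 + 79.8 = 3330.5757 W
Denominator = eps*sigma*A_rad = 0.709*5.67e-8*12.67 = 5.093378e-07 W/K^4
T^4 = 6.5390311e+09 K^4
T = 284.3664 K = 11.2164 C

11.2164 degrees Celsius


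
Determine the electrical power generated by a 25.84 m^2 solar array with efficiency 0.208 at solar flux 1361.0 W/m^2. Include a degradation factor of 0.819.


P = area * eta * S * degradation
P = 25.84 * 0.208 * 1361.0 * 0.819
P = 5990.9800 W

5990.9800 W


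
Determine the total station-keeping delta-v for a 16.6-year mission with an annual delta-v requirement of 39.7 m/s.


dV = rate * years = 39.7 * 16.6
dV = 659.0200 m/s

659.0200 m/s


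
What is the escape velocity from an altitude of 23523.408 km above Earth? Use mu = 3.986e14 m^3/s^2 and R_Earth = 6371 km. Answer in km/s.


r = 6371.0 + 23523.408 = 29894.4080 km = 2.9894408e+07 m
v_esc = sqrt(2*mu/r) = sqrt(2*3.986e14 / 2.9894408e+07)
v_esc = 5164.0289 m/s = 5.1640 km/s

5.1640 km/s


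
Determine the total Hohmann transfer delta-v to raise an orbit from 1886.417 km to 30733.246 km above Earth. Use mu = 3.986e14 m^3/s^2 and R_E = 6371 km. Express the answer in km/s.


r1 = 8257.4170 km = 8.257417e+06 m
r2 = 37104.2460 km = 3.7104246e+07 m
dv1 = sqrt(mu/r1)*(sqrt(2*r2/(r1+r2)) - 1) = 1938.6737 m/s
dv2 = sqrt(mu/r2)*(1 - sqrt(2*r1/(r1+r2))) = 1299.9566 m/s
total dv = |dv1| + |dv2| = 1938.6737 + 1299.9566 = 3238.6303 m/s = 3.2386 km/s

3.2386 km/s


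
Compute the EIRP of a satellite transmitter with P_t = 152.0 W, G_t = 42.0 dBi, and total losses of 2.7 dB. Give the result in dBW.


Pt = 152.0 W = 21.8184 dBW
EIRP = Pt_dBW + Gt - losses = 21.8184 + 42.0 - 2.7 = 61.1184 dBW

61.1184 dBW


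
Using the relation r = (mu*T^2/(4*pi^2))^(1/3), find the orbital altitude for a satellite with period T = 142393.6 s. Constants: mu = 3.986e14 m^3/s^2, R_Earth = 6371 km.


T = 142393.6 s
r = (mu*T^2/(4*pi^2))^(1/3) = (3.986e14 * 142393.6^2 / (4*pi^2))^(1/3)
r = 5.8936748e+07 m = 58936.7476 km
alt = r - R_E = 58936.7476 - 6371 = 52565.7476 km

52565.7476 km


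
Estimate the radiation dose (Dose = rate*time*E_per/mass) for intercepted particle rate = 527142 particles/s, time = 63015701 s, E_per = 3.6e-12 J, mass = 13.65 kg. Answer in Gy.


Total energy deposited = rate * time * E_per
  = 527142 * 63015701 * 3.6e-12 = 119.5856 J
Dose = E_total / mass = 119.5856 / 13.65
Dose = 8.7608 Gy

8.7608 Gy


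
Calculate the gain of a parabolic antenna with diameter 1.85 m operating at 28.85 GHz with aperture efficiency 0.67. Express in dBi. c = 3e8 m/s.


lambda = c/f = 3e8 / 2.885e+10 = 0.01039861 m
G = eta*(pi*D/lambda)^2 = 0.67*(pi*1.85/0.01039861)^2
G = 209298.9890 (linear)
G = 10*log10(209298.9890) = 53.2077 dBi

53.2077 dBi


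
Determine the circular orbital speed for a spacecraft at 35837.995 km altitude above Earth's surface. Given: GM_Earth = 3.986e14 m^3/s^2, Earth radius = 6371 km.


r = R_E + alt = 6371.0 + 35837.995 = 42208.9950 km = 4.2208995e+07 m
v = sqrt(mu/r) = sqrt(3.986e14 / 4.2208995e+07) = 3073.0253 m/s = 3.0730 km/s

3.0730 km/s


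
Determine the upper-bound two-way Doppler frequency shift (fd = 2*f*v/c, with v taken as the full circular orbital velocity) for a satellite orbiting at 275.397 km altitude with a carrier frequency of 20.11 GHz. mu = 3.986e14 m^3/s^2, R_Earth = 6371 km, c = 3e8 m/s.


r = 6.646397e+06 m
v = sqrt(mu/r) = 7744.1812 m/s (worst-case radial velocity)
f = 20.11 GHz = 2.011e+10 Hz
fd = 2*f*v/c = 2*2.011e+10*7744.1812/3.0e+08
fd = 1.0382366e+06 Hz

1.0382e+06 Hz


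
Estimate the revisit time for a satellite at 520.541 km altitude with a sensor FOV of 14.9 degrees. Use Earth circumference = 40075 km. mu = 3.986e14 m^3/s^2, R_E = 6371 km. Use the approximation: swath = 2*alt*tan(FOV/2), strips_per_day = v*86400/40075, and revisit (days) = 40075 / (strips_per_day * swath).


swath = 2*520.541*tan(0.130027) = 136.1369 km
v = sqrt(mu/r) = 7605.1971 m/s = 7.6052 km/s
strips/day = v*86400/40075 = 7.6052*86400/40075 = 16.3965
coverage/day = strips * swath = 16.3965 * 136.1369 = 2232.1661 km
revisit = 40075 / 2232.1661 = 17.9534 days

17.9534 days


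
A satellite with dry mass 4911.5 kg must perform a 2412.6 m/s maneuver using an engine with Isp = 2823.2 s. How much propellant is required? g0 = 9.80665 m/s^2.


ve = Isp * g0 = 2823.2 * 9.80665 = 27686.134280 m/s
mass ratio = exp(dv/ve) = exp(2412.6/27686.134280) = 1.09105061
m_prop = m_dry * (mr - 1) = 4911.5 * (1.09105061 - 1)
m_prop = 447.1951 kg

447.1951 kg


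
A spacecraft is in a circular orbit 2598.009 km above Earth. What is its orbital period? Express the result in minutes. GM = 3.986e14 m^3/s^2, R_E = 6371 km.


r = 8969.0090 km = 8.969009e+06 m
T = 2*pi*sqrt(r^3/mu) = 2*pi*sqrt(7.2149509e+20 / 3.986e14)
T = 8453.3317 s = 140.8889 min

140.8889 minutes


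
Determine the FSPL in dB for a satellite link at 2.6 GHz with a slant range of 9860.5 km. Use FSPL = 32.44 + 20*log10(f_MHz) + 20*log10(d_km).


f = 2.6 GHz = 2600.0000 MHz
d = 9860.5 km
FSPL = 32.44 + 20*log10(2600.0000) + 20*log10(9860.5)
FSPL = 32.44 + 68.2995 + 79.8780
FSPL = 180.6174 dB

180.6174 dB


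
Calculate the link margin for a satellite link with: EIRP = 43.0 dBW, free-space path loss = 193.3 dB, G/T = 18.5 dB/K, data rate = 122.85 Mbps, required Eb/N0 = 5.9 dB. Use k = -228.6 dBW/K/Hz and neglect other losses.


C/N0 = EIRP - FSPL + G/T - k = 43.0 - 193.3 + 18.5 - (-228.6)
C/N0 = 96.8000 dB-Hz
R_b = 122.85 Mbps = 1.2285e+08 bps -> 10*log10(R_b) = 80.8938 dB-Hz
Eb/N0 = C/N0 - 10*log10(R_b) = 96.8000 - 80.8938 = 15.9062 dB
Margin = Eb/N0 - Eb/N0_req = 15.9062 - 5.9 = 10.0062 dB (link closes)

10.0062 dB


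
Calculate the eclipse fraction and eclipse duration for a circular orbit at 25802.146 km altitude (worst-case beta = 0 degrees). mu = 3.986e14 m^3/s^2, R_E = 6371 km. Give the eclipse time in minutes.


r = 32173.1460 km
T = 957.1947 min
Eclipse fraction = arcsin(R_E/r)/pi = arcsin(6371.0000/32173.1460)/pi
= arcsin(0.1980223)/pi = 0.06345184
Eclipse duration = 0.06345184 * 957.1947 = 60.7358 min

60.7358 minutes


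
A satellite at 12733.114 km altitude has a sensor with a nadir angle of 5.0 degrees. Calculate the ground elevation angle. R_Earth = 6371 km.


r = R_E + alt = 19104.1140 km
Law of sines in the satellite / Earth-center / ground-point triangle:
  sin(nadir)/R_E = sin(90 + el)/r  =>  cos(el) = (r/R_E)*sin(nadir)
cos(el) = (19104.1140 / 6371.0000) * sin(5.0 deg) = 0.2613457
el = arccos(0.2613457) = 74.8501 deg
(Earth-central angle = 90 - nadir - el = 10.1499 deg)

74.8501 degrees


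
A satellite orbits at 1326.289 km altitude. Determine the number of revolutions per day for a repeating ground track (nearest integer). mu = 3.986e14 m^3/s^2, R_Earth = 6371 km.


r = 7.697289e+06 m
T = 2*pi*sqrt(r^3/mu) = 6720.7526 s = 112.0125 min
revs/day = 1440 / 112.0125 = 12.8557
Rounded: 13 revolutions per day

13 revolutions per day


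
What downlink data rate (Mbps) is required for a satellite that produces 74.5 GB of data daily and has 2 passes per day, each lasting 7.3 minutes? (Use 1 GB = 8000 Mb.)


total contact time = 2 * 7.3 * 60 = 876.0000 s
data = 74.5 GB = 596000.0000 Mb
rate = 596000.0000 / 876.0000 = 680.3653 Mbps

680.3653 Mbps


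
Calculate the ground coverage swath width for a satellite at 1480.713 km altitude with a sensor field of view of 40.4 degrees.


FOV = 40.4 deg = 0.705113 rad
swath = 2 * alt * tan(FOV/2) = 2 * 1480.713 * tan(0.3525565)
swath = 2 * 1480.713 * 0.3679284
swath = 1089.5926 km

1089.5926 km


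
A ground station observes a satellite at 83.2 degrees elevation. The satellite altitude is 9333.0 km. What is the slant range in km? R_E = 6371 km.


h = 9333.0 km, el = 83.2 deg
d = -R_E*sin(el) + sqrt((R_E*sin(el))^2 + 2*R_E*h + h^2)
d = -6371.0000*sin(1.4521) + sqrt((6371.0000*0.9929655)^2 + 2*6371.0000*9333.0 + 9333.0^2)
d = 9359.6884 km

9359.6884 km


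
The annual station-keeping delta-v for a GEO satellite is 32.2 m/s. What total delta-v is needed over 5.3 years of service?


dV = rate * years = 32.2 * 5.3
dV = 170.6600 m/s

170.6600 m/s


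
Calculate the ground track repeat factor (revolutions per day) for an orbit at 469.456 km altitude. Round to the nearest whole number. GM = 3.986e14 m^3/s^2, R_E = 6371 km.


r = 6.840456e+06 m
T = 2*pi*sqrt(r^3/mu) = 5630.3942 s = 93.8399 min
revs/day = 1440 / 93.8399 = 15.3453
Rounded: 15 revolutions per day

15 revolutions per day


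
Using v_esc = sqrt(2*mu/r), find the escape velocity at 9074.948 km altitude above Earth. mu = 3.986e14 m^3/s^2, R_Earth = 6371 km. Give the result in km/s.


r = 6371.0 + 9074.948 = 15445.9480 km = 1.5445948e+07 m
v_esc = sqrt(2*mu/r) = sqrt(2*3.986e14 / 1.5445948e+07)
v_esc = 7184.1660 m/s = 7.1842 km/s

7.1842 km/s


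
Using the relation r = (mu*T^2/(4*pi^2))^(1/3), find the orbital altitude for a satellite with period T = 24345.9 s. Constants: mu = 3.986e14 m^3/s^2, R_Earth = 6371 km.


T = 24345.9 s
r = (mu*T^2/(4*pi^2))^(1/3) = (3.986e14 * 24345.9^2 / (4*pi^2))^(1/3)
r = 1.8155564e+07 m = 18155.5639 km
alt = r - R_E = 18155.5639 - 6371 = 11784.5639 km

11784.5639 km


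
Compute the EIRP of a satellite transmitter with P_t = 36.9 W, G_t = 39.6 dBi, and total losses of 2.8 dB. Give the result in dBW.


Pt = 36.9 W = 15.6703 dBW
EIRP = Pt_dBW + Gt - losses = 15.6703 + 39.6 - 2.8 = 52.4703 dBW

52.4703 dBW


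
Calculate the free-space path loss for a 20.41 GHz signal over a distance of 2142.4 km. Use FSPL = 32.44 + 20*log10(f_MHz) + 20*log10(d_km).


f = 20.41 GHz = 20410.0000 MHz
d = 2142.4 km
FSPL = 32.44 + 20*log10(20410.0000) + 20*log10(2142.4)
FSPL = 32.44 + 86.1969 + 66.6180
FSPL = 185.2549 dB

185.2549 dB


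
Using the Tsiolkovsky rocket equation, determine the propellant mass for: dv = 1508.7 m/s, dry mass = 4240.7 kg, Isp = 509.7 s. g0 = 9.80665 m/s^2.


ve = Isp * g0 = 509.7 * 9.80665 = 4998.449505 m/s
mass ratio = exp(dv/ve) = exp(1508.7/4998.449505) = 1.35233618
m_prop = m_dry * (mr - 1) = 4240.7 * (1.35233618 - 1)
m_prop = 1494.1520 kg

1494.1520 kg


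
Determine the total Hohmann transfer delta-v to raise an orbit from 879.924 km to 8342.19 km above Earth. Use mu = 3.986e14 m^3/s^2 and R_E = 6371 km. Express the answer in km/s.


r1 = 7250.9240 km = 7.250924e+06 m
r2 = 14713.1900 km = 1.471319e+07 m
dv1 = sqrt(mu/r1)*(sqrt(2*r2/(r1+r2)) - 1) = 1167.5709 m/s
dv2 = sqrt(mu/r2)*(1 - sqrt(2*r1/(r1+r2))) = 975.6188 m/s
total dv = |dv1| + |dv2| = 1167.5709 + 975.6188 = 2143.1897 m/s = 2.1432 km/s

2.1432 km/s


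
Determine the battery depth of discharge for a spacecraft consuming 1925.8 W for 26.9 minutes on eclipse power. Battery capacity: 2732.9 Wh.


E_used = P * t / 60 = 1925.8 * 26.9 / 60 = 863.4003 Wh
DOD = E_used / E_total * 100 = 863.4003 / 2732.9 * 100
DOD = 31.5928 %

31.5928 %


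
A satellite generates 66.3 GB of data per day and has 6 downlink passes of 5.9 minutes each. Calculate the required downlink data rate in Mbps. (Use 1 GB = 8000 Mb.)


total contact time = 6 * 5.9 * 60 = 2124.0000 s
data = 66.3 GB = 530400.0000 Mb
rate = 530400.0000 / 2124.0000 = 249.7175 Mbps

249.7175 Mbps


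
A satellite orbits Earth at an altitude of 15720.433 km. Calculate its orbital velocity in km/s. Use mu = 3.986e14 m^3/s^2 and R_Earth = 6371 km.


r = R_E + alt = 6371.0 + 15720.433 = 22091.4330 km = 2.2091433e+07 m
v = sqrt(mu/r) = sqrt(3.986e14 / 2.2091433e+07) = 4247.7280 m/s = 4.2477 km/s

4.2477 km/s


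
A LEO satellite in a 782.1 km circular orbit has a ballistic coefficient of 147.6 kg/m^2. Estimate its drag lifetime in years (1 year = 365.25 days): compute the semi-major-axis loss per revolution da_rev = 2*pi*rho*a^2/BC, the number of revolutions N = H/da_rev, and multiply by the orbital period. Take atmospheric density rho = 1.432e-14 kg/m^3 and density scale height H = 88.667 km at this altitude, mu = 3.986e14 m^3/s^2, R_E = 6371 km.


a = R_E + alt = 7153.1000 km = 7.1531e+06 m
da_rev = 2*pi*rho*a^2/BC = 2*pi*1.432e-14*(7.1531e+06)^2/147.6 = 0.0311907 m per revolution
N = H/da_rev = 88667.0000 m / 0.0311907 m = 2.8427384e+06 revolutions
P = 2*pi*sqrt(a^3/mu) = 6020.7787 s
lifetime = N*P = 2.8427384e+06 * 6020.7787 = 1.7115499e+10 s = 198096.0501 days
years = 198096.0501 / 365.25 = 542.3574 years

542.3574 years
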